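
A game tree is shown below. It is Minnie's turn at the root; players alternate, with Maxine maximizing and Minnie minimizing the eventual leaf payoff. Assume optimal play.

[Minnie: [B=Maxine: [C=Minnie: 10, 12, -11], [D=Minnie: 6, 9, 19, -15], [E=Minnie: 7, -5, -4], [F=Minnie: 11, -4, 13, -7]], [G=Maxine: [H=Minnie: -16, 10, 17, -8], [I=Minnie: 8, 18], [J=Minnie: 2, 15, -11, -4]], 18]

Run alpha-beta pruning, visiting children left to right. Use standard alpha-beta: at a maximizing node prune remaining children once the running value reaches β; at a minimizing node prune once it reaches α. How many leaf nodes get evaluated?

21

C [α=-∞,β=+∞]: v=-11
D [α=-11,β=+∞]: v=-15
E [α=-11,β=+∞]: v=-5
F [α=-5,β=+∞]: v=-7
B [α=-∞,β=+∞]: v=-5
H [α=-∞,β=-5]: v=-16
I [α=-16,β=-5]: v=8
G [α=-∞,β=-5]: v=8 after child 2 ≥ β → β-cutoff, skip 1
Root [α=-∞,β=+∞]: v=-5
Leaves evaluated: 21 of 25.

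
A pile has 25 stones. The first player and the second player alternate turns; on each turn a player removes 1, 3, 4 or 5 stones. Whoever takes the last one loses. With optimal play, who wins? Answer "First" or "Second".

Positions where the player to move wins (W) vs loses (L):
i:   0  1  2  3  4  5  6  7  8  9 10 11 12 13 14 15 16 17 18 19 20 21 22 23 24 25
     W  L  W  L  W  W  W  W  W  L  W  L  W  W  W  W  W  L  W  L  W  W  W  W  W  L
Position 25 is L, so the second player wins.

Second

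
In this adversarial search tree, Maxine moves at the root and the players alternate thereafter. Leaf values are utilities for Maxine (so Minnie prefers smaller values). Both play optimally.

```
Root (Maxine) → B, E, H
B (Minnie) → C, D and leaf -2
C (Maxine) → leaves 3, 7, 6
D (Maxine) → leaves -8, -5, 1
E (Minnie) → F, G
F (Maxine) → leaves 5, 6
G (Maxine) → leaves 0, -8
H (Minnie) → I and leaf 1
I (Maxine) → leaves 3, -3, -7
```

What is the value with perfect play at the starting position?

C (Maxine): max(3, 7, 6) = 7
D (Maxine): max(-8, -5, 1) = 1
B (Minnie): min(7, 1, -2) = -2
F (Maxine): max(5, 6) = 6
G (Maxine): max(0, -8) = 0
E (Minnie): min(6, 0) = 0
I (Maxine): max(3, -3, -7) = 3
H (Minnie): min(3, 1) = 1
Root (Maxine): max(-2, 0, 1) = 1

1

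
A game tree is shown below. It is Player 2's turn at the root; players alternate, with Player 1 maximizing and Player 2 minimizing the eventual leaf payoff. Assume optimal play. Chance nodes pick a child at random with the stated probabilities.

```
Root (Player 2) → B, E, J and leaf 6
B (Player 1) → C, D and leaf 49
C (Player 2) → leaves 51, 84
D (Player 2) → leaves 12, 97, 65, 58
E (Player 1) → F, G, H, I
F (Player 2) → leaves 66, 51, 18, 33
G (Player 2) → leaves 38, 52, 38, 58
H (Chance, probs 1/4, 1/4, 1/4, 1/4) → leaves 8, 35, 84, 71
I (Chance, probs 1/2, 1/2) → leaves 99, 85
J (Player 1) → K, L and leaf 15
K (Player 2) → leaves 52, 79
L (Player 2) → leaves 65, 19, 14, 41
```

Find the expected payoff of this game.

C (Player 2): min(51, 84) = 51
D (Player 2): min(12, 97, 65, 58) = 12
B (Player 1): max(51, 12, 49) = 51
F (Player 2): min(66, 51, 18, 33) = 18
G (Player 2): min(38, 52, 38, 58) = 38
H (Chance): 1/4·8 + 1/4·35 + 1/4·84 + 1/4·71 = 49.5
I (Chance): 1/2·99 + 1/2·85 = 92
E (Player 1): max(18, 38, 49.5, 92) = 92
K (Player 2): min(52, 79) = 52
L (Player 2): min(65, 19, 14, 41) = 14
J (Player 1): max(52, 14, 15) = 52
Root (Player 2): min(51, 92, 52, 6) = 6

6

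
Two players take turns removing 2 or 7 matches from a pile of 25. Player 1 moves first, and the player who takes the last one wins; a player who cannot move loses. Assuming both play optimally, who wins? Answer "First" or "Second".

First

Mark each pile size as W (mover wins) or L (mover loses):
i:   0  1  2  3  4  5  6  7  8  9 10 11 12 13 14 15 16 17 18 19 20 21 22 23 24 25
     L  L  W  W  L  L  W  W  W  L  L  W  W  L  L  W  W  W  L  L  W  W  L  L  W  W
Position 25 is W, so the first player wins.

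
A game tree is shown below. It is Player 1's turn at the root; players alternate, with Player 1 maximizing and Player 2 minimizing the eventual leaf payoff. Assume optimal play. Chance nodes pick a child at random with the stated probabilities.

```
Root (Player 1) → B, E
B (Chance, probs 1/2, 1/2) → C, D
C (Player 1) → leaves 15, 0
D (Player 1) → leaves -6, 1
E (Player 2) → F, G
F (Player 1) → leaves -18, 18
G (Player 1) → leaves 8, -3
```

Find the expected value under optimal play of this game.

8

C (Player 1): max(15, 0) = 15
D (Player 1): max(-6, 1) = 1
B (Chance): 1/2·15 + 1/2·1 = 8
F (Player 1): max(-18, 18) = 18
G (Player 1): max(8, -3) = 8
E (Player 2): min(18, 8) = 8
Root (Player 1): max(8, 8) = 8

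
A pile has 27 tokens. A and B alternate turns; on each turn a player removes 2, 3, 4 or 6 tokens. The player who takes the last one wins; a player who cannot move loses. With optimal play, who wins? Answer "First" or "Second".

Compute winning (W) and losing (L) positions by backward induction:
i:   0  1  2  3  4  5  6  7  8  9 10 11 12 13 14 15 16 17 18 19 20 21 22 23 24 25 26 27
     L  L  W  W  W  W  W  W  L  L  W  W  W  W  W  W  L  L  W  W  W  W  W  W  L  L  W  W
Position 27 is W, so the first player wins.

First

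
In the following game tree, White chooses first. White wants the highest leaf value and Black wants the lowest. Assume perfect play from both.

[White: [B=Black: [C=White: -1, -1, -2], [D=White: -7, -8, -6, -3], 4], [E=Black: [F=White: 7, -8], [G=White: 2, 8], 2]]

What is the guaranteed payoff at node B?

-3

C: max(-1, -1, -2) = -1
D: max(-7, -8, -6, -3) = -3
B: min(-1, -3, 4) = -3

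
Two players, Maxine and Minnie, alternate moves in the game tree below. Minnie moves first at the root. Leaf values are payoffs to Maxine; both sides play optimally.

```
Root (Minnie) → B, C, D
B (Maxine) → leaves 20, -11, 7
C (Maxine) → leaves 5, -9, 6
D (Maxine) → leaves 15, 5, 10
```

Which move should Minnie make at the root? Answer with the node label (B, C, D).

C

B (Maxine): max(20, -11, 7) = 20
C (Maxine): max(5, -9, 6) = 6
D (Maxine): max(15, 5, 10) = 15
Root (Minnie): min(20, 6, 15) = 6
Minnie picks the child with the lowest value: C (value 6).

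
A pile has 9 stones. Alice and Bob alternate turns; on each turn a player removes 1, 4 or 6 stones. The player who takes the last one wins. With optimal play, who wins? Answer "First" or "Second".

i:   0  1  2  3  4  5  6  7  8  9
     L  W  L  W  W  L  W  L  W  W
Position 9 is W, so the first player wins.

First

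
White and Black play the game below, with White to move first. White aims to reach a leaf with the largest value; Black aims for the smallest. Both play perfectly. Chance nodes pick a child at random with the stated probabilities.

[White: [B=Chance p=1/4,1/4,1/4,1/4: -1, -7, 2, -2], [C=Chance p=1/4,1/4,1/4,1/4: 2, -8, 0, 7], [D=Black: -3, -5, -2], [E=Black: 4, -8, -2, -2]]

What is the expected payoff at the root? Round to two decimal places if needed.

B (Chance): 1/4·-1 + 1/4·-7 + 1/4·2 + 1/4·-2 = -2
C (Chance): 1/4·2 + 1/4·-8 + 1/4·0 + 1/4·7 = 0.25
D (Black): min(-3, -5, -2) = -5
E (Black): min(4, -8, -2, -2) = -8
Root (White): max(-2, 0.25, -5, -8) = 0.25

0.25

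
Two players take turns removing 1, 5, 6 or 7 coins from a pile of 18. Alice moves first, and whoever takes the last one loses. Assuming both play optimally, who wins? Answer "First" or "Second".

Positions where the player to move wins (W) vs loses (L):
i:   0  1  2  3  4  5  6  7  8  9 10 11 12 13 14 15 16 17 18
     W  L  W  L  W  L  W  W  W  W  W  W  W  L  W  L  W  L  W
Position 18 is W, so the first player wins.

First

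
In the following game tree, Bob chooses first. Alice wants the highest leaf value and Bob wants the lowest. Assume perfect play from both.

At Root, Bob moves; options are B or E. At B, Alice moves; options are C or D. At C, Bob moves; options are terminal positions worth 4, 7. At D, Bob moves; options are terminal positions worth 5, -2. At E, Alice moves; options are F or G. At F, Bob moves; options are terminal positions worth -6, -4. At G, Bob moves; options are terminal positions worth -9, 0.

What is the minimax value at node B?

C: min(4, 7) = 4
D: min(5, -2) = -2
B: max(4, -2) = 4

4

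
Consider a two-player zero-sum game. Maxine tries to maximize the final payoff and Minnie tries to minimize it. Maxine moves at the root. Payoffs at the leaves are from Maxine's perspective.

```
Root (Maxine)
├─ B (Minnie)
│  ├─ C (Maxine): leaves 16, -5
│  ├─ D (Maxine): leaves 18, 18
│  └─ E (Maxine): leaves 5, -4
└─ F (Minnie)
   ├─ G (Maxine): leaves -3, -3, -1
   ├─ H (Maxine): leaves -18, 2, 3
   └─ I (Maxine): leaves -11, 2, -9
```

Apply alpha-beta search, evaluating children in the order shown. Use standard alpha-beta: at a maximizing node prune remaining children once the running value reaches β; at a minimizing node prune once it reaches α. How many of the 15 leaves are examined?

8

C [α=-∞,β=+∞]: v=16
D [α=-∞,β=16]: v=18 after child 1 ≥ β → β-cutoff, skip 1
E [α=-∞,β=16]: v=5
B [α=-∞,β=+∞]: v=5
G [α=5,β=+∞]: v=-1
F [α=5,β=+∞]: v=-1 after child 1 ≤ α → α-cutoff, skip 2
Root [α=-∞,β=+∞]: v=5
Leaves evaluated: 8 of 15.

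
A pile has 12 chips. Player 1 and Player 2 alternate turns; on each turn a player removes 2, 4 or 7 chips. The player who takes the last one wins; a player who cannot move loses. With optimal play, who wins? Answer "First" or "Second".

Second

Compute winning (W) and losing (L) positions by backward induction:
i:   0  1  2  3  4  5  6  7  8  9 10 11 12
     L  L  W  W  W  W  L  W  W  L  W  W  L
Position 12 is L, so the second player wins.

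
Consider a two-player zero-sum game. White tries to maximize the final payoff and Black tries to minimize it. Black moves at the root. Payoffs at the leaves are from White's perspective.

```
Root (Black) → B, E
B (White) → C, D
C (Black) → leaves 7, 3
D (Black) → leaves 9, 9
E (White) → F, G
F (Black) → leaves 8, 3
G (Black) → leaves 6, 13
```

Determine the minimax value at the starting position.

6

C (Black): min(7, 3) = 3
D (Black): min(9, 9) = 9
B (White): max(3, 9) = 9
F (Black): min(8, 3) = 3
G (Black): min(6, 13) = 6
E (White): max(3, 6) = 6
Root (Black): min(9, 6) = 6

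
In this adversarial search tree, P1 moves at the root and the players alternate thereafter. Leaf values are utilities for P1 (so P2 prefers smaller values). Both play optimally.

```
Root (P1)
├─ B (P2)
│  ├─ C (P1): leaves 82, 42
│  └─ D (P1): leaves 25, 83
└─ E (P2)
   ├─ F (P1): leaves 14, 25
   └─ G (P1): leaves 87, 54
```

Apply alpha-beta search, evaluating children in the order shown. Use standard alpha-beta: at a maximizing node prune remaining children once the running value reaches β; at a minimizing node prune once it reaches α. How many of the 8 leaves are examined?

6

C [α=-∞,β=+∞]: v=82
D [α=-∞,β=82]: v=83
B [α=-∞,β=+∞]: v=82
F [α=82,β=+∞]: v=25
E [α=82,β=+∞]: v=25 after child 1 ≤ α → α-cutoff, skip 1
Root [α=-∞,β=+∞]: v=82
Leaves evaluated: 6 of 8.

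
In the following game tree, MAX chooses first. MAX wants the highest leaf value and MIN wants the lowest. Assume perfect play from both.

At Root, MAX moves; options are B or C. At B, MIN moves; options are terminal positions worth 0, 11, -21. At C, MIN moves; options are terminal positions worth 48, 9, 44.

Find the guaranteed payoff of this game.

B (MIN): min(0, 11, -21) = -21
C (MIN): min(48, 9, 44) = 9
Root (MAX): max(-21, 9) = 9

9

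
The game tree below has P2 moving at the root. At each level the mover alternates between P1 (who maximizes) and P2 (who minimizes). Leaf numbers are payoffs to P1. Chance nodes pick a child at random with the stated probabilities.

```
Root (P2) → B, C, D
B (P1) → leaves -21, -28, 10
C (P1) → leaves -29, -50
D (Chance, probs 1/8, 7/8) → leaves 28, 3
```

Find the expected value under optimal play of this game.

B (P1): max(-21, -28, 10) = 10
C (P1): max(-29, -50) = -29
D (Chance): 1/8·28 + 7/8·3 = 6.12
Root (P2): min(10, -29, 6.12) = -29

-29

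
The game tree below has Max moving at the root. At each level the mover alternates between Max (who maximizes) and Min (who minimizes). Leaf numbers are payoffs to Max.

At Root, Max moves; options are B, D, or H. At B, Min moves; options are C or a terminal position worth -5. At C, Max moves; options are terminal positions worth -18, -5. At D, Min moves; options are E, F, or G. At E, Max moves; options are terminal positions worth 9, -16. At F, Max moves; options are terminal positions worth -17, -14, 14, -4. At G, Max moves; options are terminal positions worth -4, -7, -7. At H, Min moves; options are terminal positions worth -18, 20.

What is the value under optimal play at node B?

C: max(-18, -5) = -5
B: min(-5, -5) = -5

-5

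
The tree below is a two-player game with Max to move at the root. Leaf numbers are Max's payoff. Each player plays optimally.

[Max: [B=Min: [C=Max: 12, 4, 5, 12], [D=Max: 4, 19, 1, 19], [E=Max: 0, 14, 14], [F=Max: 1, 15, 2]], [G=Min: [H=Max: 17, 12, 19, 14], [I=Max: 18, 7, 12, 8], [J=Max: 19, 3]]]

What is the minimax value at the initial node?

C (Max): max(12, 4, 5, 12) = 12
D (Max): max(4, 19, 1, 19) = 19
E (Max): max(0, 14, 14) = 14
F (Max): max(1, 15, 2) = 15
B (Min): min(12, 19, 14, 15) = 12
H (Max): max(17, 12, 19, 14) = 19
I (Max): max(18, 7, 12, 8) = 18
J (Max): max(19, 3) = 19
G (Min): min(19, 18, 19) = 18
Root (Max): max(12, 18) = 18

18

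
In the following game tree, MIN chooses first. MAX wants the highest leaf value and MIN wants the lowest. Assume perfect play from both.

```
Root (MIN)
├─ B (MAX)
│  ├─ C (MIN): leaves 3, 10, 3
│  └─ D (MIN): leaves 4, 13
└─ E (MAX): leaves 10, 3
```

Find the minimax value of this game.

C (MIN): min(3, 10, 3) = 3
D (MIN): min(4, 13) = 4
B (MAX): max(3, 4) = 4
E (MAX): max(10, 3) = 10
Root (MIN): min(4, 10) = 4

4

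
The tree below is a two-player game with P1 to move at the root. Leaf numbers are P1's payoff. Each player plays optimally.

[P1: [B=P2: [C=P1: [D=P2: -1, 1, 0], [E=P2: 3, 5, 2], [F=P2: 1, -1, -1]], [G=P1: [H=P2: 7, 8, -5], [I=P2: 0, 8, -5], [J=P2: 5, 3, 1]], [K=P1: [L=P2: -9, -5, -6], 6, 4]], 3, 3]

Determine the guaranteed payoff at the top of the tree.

3

D (P2): min(-1, 1, 0) = -1
E (P2): min(3, 5, 2) = 2
F (P2): min(1, -1, -1) = -1
C (P1): max(-1, 2, -1) = 2
H (P2): min(7, 8, -5) = -5
I (P2): min(0, 8, -5) = -5
J (P2): min(5, 3, 1) = 1
G (P1): max(-5, -5, 1) = 1
L (P2): min(-9, -5, -6) = -9
K (P1): max(-9, 6, 4) = 6
B (P2): min(2, 1, 6) = 1
Root (P1): max(1, 3, 3) = 3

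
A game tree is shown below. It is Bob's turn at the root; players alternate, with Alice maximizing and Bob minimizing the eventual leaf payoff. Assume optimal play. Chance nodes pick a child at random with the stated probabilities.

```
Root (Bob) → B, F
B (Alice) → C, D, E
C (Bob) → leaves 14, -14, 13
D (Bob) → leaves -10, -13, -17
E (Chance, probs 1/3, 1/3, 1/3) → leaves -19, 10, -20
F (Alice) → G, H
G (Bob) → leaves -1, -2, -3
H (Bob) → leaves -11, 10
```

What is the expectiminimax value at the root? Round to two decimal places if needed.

C (Bob): min(14, -14, 13) = -14
D (Bob): min(-10, -13, -17) = -17
E (Chance): 1/3·-19 + 1/3·10 + 1/3·-20 = -9.67
B (Alice): max(-14, -17, -9.67) = -9.67
G (Bob): min(-1, -2, -3) = -3
H (Bob): min(-11, 10) = -11
F (Alice): max(-3, -11) = -3
Root (Bob): min(-9.67, -3) = -9.67

-9.67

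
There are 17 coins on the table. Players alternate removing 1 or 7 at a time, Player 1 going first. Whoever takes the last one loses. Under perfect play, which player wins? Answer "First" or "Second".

Second

Mark each pile size as W (mover wins) or L (mover loses):
i:   0  1  2  3  4  5  6  7  8  9 10 11 12 13 14 15 16 17
     W  L  W  L  W  L  W  L  W  L  W  L  W  L  W  L  W  L
Position 17 is L, so the second player wins.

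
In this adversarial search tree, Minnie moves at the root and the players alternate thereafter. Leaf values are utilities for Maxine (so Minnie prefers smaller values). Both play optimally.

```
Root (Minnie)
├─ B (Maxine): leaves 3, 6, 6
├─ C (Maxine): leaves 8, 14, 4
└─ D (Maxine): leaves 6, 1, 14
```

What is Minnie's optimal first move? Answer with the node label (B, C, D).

B (Maxine): max(3, 6, 6) = 6
C (Maxine): max(8, 14, 4) = 14
D (Maxine): max(6, 1, 14) = 14
Root (Minnie): min(6, 14, 14) = 6
Minnie picks the child with the lowest value: B (value 6).

B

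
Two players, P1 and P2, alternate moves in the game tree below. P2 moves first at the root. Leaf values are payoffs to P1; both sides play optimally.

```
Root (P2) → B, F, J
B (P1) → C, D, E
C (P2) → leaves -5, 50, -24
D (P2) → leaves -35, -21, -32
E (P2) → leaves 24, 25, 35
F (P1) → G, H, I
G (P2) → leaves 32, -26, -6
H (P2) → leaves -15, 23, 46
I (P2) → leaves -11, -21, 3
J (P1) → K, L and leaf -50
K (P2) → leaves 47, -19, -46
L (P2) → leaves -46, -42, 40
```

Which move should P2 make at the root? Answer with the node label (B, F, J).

J

C (P2): min(-5, 50, -24) = -24
D (P2): min(-35, -21, -32) = -35
E (P2): min(24, 25, 35) = 24
B (P1): max(-24, -35, 24) = 24
G (P2): min(32, -26, -6) = -26
H (P2): min(-15, 23, 46) = -15
I (P2): min(-11, -21, 3) = -21
F (P1): max(-26, -15, -21) = -15
K (P2): min(47, -19, -46) = -46
L (P2): min(-46, -42, 40) = -46
J (P1): max(-46, -46, -50) = -46
Root (P2): min(24, -15, -46) = -46
P2 picks the child with the lowest value: J (value -46).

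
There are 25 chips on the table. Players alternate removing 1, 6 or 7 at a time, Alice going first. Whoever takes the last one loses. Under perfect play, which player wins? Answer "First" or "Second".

Second

i:   0  1  2  3  4  5  6  7  8  9 10 11 12 13 14 15 16 17 18 19 20 21 22 23 24 25
     W  L  W  L  W  L  W  W  W  W  W  W  W  L  W  L  W  L  W  W  W  W  W  W  W  L
Position 25 is L, so the second player wins.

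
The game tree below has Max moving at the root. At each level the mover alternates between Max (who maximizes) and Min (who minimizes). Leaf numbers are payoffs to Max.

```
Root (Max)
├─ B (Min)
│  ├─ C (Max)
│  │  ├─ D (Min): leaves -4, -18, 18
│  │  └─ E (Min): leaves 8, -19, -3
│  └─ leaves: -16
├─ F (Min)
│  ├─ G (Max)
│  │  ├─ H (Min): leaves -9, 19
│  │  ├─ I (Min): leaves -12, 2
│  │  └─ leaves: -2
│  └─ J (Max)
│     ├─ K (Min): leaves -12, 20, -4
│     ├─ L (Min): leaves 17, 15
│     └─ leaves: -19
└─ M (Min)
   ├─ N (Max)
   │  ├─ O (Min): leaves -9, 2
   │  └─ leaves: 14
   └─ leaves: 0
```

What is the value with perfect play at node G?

H: min(-9, 19) = -9
I: min(-12, 2) = -12
G: max(-9, -12, -2) = -2

-2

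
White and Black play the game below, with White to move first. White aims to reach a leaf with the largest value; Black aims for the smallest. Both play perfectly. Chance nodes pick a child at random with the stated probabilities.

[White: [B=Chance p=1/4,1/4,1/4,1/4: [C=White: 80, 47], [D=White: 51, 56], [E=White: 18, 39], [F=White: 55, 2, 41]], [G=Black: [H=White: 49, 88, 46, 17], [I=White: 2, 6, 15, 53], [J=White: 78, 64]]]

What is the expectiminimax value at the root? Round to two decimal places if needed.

57.5

C (White): max(80, 47) = 80
D (White): max(51, 56) = 56
E (White): max(18, 39) = 39
F (White): max(55, 2, 41) = 55
B (Chance): 1/4·80 + 1/4·56 + 1/4·39 + 1/4·55 = 57.5
H (White): max(49, 88, 46, 17) = 88
I (White): max(2, 6, 15, 53) = 53
J (White): max(78, 64) = 78
G (Black): min(88, 53, 78) = 53
Root (White): max(57.5, 53) = 57.5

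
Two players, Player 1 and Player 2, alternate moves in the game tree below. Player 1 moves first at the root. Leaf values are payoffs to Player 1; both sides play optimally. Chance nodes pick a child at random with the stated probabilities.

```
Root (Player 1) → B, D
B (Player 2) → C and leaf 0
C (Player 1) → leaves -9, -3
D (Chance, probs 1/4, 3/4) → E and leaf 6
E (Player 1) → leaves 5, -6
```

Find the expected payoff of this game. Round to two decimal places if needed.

5.75

C (Player 1): max(-9, -3) = -3
B (Player 2): min(-3, 0) = -3
E (Player 1): max(5, -6) = 5
D (Chance): 1/4·5 + 3/4·6 = 5.75
Root (Player 1): max(-3, 5.75) = 5.75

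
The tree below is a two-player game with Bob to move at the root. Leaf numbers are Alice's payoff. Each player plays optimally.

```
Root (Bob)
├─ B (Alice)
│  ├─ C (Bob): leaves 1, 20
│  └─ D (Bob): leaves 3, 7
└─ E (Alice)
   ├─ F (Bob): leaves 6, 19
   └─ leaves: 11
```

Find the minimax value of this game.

3

C (Bob): min(1, 20) = 1
D (Bob): min(3, 7) = 3
B (Alice): max(1, 3) = 3
F (Bob): min(6, 19) = 6
E (Alice): max(6, 11) = 11
Root (Bob): min(3, 11) = 3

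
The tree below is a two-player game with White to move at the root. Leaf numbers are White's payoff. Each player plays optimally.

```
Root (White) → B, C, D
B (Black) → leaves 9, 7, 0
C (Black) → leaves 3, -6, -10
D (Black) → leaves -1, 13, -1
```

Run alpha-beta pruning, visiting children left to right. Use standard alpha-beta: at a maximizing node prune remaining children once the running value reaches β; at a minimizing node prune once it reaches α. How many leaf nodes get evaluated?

6

B [α=-∞,β=+∞]: v=0
C [α=0,β=+∞]: v=-6 after child 2 ≤ α → α-cutoff, skip 1
D [α=0,β=+∞]: v=-1 after child 1 ≤ α → α-cutoff, skip 2
Root [α=-∞,β=+∞]: v=0
Leaves evaluated: 6 of 9.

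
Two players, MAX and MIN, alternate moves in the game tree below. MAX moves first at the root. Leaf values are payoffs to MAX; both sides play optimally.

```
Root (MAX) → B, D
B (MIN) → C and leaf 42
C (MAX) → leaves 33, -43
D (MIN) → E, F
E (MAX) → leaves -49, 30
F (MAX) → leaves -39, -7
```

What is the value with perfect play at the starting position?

C (MAX): max(33, -43) = 33
B (MIN): min(33, 42) = 33
E (MAX): max(-49, 30) = 30
F (MAX): max(-39, -7) = -7
D (MIN): min(30, -7) = -7
Root (MAX): max(33, -7) = 33

33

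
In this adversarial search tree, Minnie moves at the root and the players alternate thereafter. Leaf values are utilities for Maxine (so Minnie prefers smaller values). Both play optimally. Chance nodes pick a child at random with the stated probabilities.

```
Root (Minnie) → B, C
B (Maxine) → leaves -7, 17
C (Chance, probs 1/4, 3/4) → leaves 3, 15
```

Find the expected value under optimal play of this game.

12

B (Maxine): max(-7, 17) = 17
C (Chance): 1/4·3 + 3/4·15 = 12
Root (Minnie): min(17, 12) = 12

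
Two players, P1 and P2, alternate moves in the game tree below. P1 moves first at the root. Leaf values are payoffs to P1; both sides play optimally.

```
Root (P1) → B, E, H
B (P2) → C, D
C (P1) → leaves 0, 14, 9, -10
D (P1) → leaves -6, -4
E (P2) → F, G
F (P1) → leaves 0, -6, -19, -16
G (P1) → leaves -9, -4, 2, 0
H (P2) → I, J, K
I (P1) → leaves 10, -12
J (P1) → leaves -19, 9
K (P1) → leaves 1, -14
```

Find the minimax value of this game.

C (P1): max(0, 14, 9, -10) = 14
D (P1): max(-6, -4) = -4
B (P2): min(14, -4) = -4
F (P1): max(0, -6, -19, -16) = 0
G (P1): max(-9, -4, 2, 0) = 2
E (P2): min(0, 2) = 0
I (P1): max(10, -12) = 10
J (P1): max(-19, 9) = 9
K (P1): max(1, -14) = 1
H (P2): min(10, 9, 1) = 1
Root (P1): max(-4, 0, 1) = 1

1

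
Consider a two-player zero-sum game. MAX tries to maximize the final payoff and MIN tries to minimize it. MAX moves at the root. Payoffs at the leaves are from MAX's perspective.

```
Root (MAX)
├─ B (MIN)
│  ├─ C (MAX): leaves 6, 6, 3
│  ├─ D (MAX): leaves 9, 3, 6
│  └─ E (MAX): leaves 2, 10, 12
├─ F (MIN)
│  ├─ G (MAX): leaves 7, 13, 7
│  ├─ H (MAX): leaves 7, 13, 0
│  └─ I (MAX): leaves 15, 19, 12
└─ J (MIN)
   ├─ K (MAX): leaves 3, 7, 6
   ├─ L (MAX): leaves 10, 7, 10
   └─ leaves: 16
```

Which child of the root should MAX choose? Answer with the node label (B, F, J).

F

C (MAX): max(6, 6, 3) = 6
D (MAX): max(9, 3, 6) = 9
E (MAX): max(2, 10, 12) = 12
B (MIN): min(6, 9, 12) = 6
G (MAX): max(7, 13, 7) = 13
H (MAX): max(7, 13, 0) = 13
I (MAX): max(15, 19, 12) = 19
F (MIN): min(13, 13, 19) = 13
K (MAX): max(3, 7, 6) = 7
L (MAX): max(10, 7, 10) = 10
J (MIN): min(7, 10, 16) = 7
Root (MAX): max(6, 13, 7) = 13
MAX picks the child with the highest value: F (value 13).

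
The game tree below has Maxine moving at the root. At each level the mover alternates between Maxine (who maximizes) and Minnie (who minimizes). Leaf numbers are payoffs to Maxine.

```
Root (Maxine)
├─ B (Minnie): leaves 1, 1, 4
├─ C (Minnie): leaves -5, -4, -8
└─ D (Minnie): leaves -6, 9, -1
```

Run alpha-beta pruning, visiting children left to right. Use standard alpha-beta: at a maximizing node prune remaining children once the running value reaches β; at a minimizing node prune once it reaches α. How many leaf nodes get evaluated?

5

B [α=-∞,β=+∞]: v=1
C [α=1,β=+∞]: v=-5 after child 1 ≤ α → α-cutoff, skip 2
D [α=1,β=+∞]: v=-6 after child 1 ≤ α → α-cutoff, skip 2
Root [α=-∞,β=+∞]: v=1
Leaves evaluated: 5 of 9.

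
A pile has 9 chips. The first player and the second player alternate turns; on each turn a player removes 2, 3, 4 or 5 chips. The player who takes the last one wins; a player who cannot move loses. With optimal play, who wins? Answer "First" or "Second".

First

Positions where the player to move wins (W) vs loses (L):
i:   0  1  2  3  4  5  6  7  8  9
     L  L  W  W  W  W  W  L  L  W
Position 9 is W, so the first player wins.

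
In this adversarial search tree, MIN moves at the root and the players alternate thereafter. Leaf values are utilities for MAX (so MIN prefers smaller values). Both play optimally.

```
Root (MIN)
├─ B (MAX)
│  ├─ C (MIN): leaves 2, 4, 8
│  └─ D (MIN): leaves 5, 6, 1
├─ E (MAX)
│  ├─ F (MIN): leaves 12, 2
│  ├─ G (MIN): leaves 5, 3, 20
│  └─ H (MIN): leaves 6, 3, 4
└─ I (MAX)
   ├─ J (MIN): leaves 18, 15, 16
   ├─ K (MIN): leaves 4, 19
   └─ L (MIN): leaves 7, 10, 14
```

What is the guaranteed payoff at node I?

J: min(18, 15, 16) = 15
K: min(4, 19) = 4
L: min(7, 10, 14) = 7
I: max(15, 4, 7) = 15

15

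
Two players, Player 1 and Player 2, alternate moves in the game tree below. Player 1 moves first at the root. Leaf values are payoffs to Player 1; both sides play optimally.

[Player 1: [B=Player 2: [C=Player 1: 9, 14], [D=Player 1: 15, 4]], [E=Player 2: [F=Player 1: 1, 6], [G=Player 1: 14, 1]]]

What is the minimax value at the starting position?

C (Player 1): max(9, 14) = 14
D (Player 1): max(15, 4) = 15
B (Player 2): min(14, 15) = 14
F (Player 1): max(1, 6) = 6
G (Player 1): max(14, 1) = 14
E (Player 2): min(6, 14) = 6
Root (Player 1): max(14, 6) = 14

14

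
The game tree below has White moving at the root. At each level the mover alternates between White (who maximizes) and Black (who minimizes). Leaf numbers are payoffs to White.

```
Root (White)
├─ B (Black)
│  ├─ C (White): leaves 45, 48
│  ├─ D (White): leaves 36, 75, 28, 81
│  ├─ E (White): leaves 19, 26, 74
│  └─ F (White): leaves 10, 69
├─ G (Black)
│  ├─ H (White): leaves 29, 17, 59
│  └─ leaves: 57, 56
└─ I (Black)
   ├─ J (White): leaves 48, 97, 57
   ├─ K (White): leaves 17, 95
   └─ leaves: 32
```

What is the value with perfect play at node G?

H: max(29, 17, 59) = 59
G: min(59, 57, 56) = 56

56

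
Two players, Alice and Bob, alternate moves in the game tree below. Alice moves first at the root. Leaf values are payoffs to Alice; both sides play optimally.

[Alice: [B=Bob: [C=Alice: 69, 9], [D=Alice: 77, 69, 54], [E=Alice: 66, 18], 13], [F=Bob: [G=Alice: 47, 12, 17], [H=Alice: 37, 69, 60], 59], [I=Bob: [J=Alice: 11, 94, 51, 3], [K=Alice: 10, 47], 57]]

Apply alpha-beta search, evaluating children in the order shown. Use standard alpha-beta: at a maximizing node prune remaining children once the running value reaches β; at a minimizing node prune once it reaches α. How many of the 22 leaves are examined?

18

C [α=-∞,β=+∞]: v=69
D [α=-∞,β=69]: v=77 after child 1 ≥ β → β-cutoff, skip 2
E [α=-∞,β=69]: v=66
B [α=-∞,β=+∞]: v=13
G [α=13,β=+∞]: v=47
H [α=13,β=47]: v=69 after child 2 ≥ β → β-cutoff, skip 1
F [α=13,β=+∞]: v=47
J [α=47,β=+∞]: v=94
K [α=47,β=94]: v=47
I [α=47,β=+∞]: v=47 after child 2 ≤ α → α-cutoff, skip 1
Root [α=-∞,β=+∞]: v=47
Leaves evaluated: 18 of 22.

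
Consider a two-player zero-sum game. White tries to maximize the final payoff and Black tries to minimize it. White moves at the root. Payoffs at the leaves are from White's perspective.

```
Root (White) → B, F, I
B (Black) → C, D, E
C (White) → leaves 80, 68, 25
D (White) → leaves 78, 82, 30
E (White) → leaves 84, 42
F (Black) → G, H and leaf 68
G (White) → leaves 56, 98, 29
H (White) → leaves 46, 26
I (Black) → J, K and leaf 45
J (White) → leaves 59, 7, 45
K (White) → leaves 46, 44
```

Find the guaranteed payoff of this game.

80

C (White): max(80, 68, 25) = 80
D (White): max(78, 82, 30) = 82
E (White): max(84, 42) = 84
B (Black): min(80, 82, 84) = 80
G (White): max(56, 98, 29) = 98
H (White): max(46, 26) = 46
F (Black): min(98, 46, 68) = 46
J (White): max(59, 7, 45) = 59
K (White): max(46, 44) = 46
I (Black): min(59, 46, 45) = 45
Root (White): max(80, 46, 45) = 80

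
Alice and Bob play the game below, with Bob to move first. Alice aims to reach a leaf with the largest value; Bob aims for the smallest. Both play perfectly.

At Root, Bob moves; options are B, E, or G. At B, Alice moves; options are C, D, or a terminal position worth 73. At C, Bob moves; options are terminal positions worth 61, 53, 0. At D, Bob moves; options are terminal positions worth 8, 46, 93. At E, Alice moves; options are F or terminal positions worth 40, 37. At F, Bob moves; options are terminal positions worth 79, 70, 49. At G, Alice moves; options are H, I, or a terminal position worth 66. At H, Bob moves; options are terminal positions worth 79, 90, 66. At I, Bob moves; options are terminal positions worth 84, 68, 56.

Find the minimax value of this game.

49

C (Bob): min(61, 53, 0) = 0
D (Bob): min(8, 46, 93) = 8
B (Alice): max(0, 8, 73) = 73
F (Bob): min(79, 70, 49) = 49
E (Alice): max(49, 40, 37) = 49
H (Bob): min(79, 90, 66) = 66
I (Bob): min(84, 68, 56) = 56
G (Alice): max(66, 56, 66) = 66
Root (Bob): min(73, 49, 66) = 49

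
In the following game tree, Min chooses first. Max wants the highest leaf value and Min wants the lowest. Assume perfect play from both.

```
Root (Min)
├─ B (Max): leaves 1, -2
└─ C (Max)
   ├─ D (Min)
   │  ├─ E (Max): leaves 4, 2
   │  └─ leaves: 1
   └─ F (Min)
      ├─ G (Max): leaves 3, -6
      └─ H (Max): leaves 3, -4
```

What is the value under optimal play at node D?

E: max(4, 2) = 4
D: min(4, 1) = 1

1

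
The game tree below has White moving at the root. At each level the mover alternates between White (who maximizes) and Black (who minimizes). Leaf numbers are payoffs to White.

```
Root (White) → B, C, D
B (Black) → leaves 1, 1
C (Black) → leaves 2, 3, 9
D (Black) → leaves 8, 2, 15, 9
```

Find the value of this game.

B (Black): min(1, 1) = 1
C (Black): min(2, 3, 9) = 2
D (Black): min(8, 2, 15, 9) = 2
Root (White): max(1, 2, 2) = 2

2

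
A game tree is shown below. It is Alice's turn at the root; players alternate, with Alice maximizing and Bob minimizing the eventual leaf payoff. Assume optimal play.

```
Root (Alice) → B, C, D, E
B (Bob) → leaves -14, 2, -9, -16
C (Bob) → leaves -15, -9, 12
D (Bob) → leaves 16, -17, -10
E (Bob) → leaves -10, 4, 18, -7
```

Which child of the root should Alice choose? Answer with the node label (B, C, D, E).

E

B (Bob): min(-14, 2, -9, -16) = -16
C (Bob): min(-15, -9, 12) = -15
D (Bob): min(16, -17, -10) = -17
E (Bob): min(-10, 4, 18, -7) = -10
Root (Alice): max(-16, -15, -17, -10) = -10
Alice picks the child with the highest value: E (value -10).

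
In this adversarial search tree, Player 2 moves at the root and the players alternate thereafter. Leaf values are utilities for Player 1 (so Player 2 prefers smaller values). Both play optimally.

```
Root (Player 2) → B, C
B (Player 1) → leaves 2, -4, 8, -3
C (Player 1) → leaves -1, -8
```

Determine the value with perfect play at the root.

B (Player 1): max(2, -4, 8, -3) = 8
C (Player 1): max(-1, -8) = -1
Root (Player 2): min(8, -1) = -1

-1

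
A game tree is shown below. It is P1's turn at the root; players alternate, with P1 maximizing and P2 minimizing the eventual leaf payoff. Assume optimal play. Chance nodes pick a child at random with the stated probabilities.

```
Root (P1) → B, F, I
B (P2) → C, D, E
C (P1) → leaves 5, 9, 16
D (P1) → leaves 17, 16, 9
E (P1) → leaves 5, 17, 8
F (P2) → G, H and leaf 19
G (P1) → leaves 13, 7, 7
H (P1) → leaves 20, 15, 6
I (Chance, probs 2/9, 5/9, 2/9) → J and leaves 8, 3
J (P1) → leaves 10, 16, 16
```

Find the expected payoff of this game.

C (P1): max(5, 9, 16) = 16
D (P1): max(17, 16, 9) = 17
E (P1): max(5, 17, 8) = 17
B (P2): min(16, 17, 17) = 16
G (P1): max(13, 7, 7) = 13
H (P1): max(20, 15, 6) = 20
F (P2): min(13, 20, 19) = 13
J (P1): max(10, 16, 16) = 16
I (Chance): 2/9·16 + 5/9·8 + 2/9·3 = 8.67
Root (P1): max(16, 13, 8.67) = 16

16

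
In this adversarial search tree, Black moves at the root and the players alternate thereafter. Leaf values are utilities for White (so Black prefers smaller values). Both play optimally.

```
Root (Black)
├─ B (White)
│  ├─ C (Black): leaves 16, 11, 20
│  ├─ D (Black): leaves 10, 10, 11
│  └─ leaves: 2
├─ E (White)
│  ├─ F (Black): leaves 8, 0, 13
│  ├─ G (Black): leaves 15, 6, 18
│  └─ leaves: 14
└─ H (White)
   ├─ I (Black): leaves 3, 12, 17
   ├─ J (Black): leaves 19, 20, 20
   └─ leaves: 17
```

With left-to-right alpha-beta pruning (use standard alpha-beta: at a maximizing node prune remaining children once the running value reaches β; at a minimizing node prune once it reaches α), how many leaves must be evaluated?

18

C [α=-∞,β=+∞]: v=11
D [α=11,β=+∞]: v=10 after child 1 ≤ α → α-cutoff, skip 2
B [α=-∞,β=+∞]: v=11
F [α=-∞,β=11]: v=0
G [α=0,β=11]: v=6
E [α=-∞,β=11]: v=14
I [α=-∞,β=11]: v=3
J [α=3,β=11]: v=19
H [α=-∞,β=11]: v=19 after child 2 ≥ β → β-cutoff, skip 1
Root [α=-∞,β=+∞]: v=11
Leaves evaluated: 18 of 21.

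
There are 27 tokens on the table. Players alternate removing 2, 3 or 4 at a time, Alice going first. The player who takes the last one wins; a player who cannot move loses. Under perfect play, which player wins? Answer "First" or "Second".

Compute winning (W) and losing (L) positions by backward induction:
i:   0  1  2  3  4  5  6  7  8  9 10 11 12 13 14 15 16 17 18 19 20 21 22 23 24 25 26 27
     L  L  W  W  W  W  L  L  W  W  W  W  L  L  W  W  W  W  L  L  W  W  W  W  L  L  W  W
Position 27 is W, so the first player wins.

First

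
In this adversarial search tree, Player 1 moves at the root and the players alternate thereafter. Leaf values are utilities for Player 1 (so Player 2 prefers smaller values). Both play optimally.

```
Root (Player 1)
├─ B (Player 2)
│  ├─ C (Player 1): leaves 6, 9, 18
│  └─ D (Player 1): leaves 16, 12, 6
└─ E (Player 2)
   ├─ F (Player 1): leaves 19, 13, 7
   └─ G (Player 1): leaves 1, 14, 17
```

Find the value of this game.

17

C (Player 1): max(6, 9, 18) = 18
D (Player 1): max(16, 12, 6) = 16
B (Player 2): min(18, 16) = 16
F (Player 1): max(19, 13, 7) = 19
G (Player 1): max(1, 14, 17) = 17
E (Player 2): min(19, 17) = 17
Root (Player 1): max(16, 17) = 17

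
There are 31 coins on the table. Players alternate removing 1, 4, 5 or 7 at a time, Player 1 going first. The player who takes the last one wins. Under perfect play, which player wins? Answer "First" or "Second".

Positions where the player to move wins (W) vs loses (L):
i:   0  1  2  3  4  5  6  7  8  9 10 11 12 13 14 15 16 17 18 19 20 21 22 23 24 25 26 27 28 29 30 31
     L  W  L  W  W  W  W  W  L  W  L  W  W  W  W  W  L  W  L  W  W  W  W  W  L  W  L  W  W  W  W  W
Position 31 is W, so the first player wins.

First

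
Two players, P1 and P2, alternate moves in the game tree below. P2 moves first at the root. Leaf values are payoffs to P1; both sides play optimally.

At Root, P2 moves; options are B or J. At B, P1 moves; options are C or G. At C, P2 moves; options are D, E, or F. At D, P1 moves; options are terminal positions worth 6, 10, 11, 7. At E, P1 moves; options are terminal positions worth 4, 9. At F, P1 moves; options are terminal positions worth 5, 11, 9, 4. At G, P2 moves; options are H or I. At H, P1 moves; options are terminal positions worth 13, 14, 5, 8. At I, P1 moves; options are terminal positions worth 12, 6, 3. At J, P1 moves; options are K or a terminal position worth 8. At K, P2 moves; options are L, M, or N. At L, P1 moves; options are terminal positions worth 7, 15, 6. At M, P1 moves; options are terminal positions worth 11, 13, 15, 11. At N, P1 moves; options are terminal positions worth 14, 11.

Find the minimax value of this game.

12

D (P1): max(6, 10, 11, 7) = 11
E (P1): max(4, 9) = 9
F (P1): max(5, 11, 9, 4) = 11
C (P2): min(11, 9, 11) = 9
H (P1): max(13, 14, 5, 8) = 14
I (P1): max(12, 6, 3) = 12
G (P2): min(14, 12) = 12
B (P1): max(9, 12) = 12
L (P1): max(7, 15, 6) = 15
M (P1): max(11, 13, 15, 11) = 15
N (P1): max(14, 11) = 14
K (P2): min(15, 15, 14) = 14
J (P1): max(14, 8) = 14
Root (P2): min(12, 14) = 12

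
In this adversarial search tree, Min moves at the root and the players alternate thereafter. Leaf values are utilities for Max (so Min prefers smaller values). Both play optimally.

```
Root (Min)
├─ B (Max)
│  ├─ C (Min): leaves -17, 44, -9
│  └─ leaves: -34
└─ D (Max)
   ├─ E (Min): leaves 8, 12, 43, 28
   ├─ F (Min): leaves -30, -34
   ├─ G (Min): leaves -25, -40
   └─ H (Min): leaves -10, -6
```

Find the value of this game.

C (Min): min(-17, 44, -9) = -17
B (Max): max(-17, -34) = -17
E (Min): min(8, 12, 43, 28) = 8
F (Min): min(-30, -34) = -34
G (Min): min(-25, -40) = -40
H (Min): min(-10, -6) = -10
D (Max): max(8, -34, -40, -10) = 8
Root (Min): min(-17, 8) = -17

-17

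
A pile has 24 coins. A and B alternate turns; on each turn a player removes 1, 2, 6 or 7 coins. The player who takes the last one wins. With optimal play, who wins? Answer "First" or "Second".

W/L table (W = player to move can force a win):
i:   0  1  2  3  4  5  6  7  8  9 10 11 12 13 14 15 16 17 18 19 20 21 22 23 24
     L  W  W  L  W  W  W  W  L  W  W  L  W  W  W  W  L  W  W  L  W  W  W  W  L
Position 24 is L, so the second player wins.

Second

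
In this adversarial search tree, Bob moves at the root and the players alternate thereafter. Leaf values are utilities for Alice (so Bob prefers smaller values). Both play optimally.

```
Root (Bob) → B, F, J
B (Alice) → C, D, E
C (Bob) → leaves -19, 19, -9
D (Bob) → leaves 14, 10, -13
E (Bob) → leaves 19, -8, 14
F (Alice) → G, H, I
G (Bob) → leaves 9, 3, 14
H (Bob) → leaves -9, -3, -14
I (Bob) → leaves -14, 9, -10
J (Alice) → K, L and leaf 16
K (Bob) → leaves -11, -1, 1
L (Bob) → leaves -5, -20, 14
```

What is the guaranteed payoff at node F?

G: min(9, 3, 14) = 3
H: min(-9, -3, -14) = -14
I: min(-14, 9, -10) = -14
F: max(3, -14, -14) = 3

3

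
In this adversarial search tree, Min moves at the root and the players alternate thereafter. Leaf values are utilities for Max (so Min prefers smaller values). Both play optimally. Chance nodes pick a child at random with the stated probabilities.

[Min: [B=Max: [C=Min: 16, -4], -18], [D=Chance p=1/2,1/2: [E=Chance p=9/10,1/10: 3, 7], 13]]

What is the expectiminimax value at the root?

-4

C (Min): min(16, -4) = -4
B (Max): max(-4, -18) = -4
E (Chance): 9/10·3 + 1/10·7 = 3.4
D (Chance): 1/2·3.4 + 1/2·13 = 8.2
Root (Min): min(-4, 8.2) = -4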